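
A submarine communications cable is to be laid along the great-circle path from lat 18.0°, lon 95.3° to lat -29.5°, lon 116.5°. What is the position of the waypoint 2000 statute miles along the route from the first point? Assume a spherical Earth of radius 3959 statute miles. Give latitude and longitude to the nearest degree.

≈ lat -9°, lon 107°

The haversine formula gives a central angle δ ≈ 0.903 rad (51.7°) between the endpoints. The total great-circle distance is δ·R ≈ 0.903 × 3959 ≈ 3573 mi, so the target fraction is f = 2000/3573 ≈ 0.560.
Interpolate at f ≈ 0.560 with slerp weights a = sin((1−f)δ)/sin δ ≈ 0.493, b = sin(fδ)/sin δ ≈ 0.617.
p = a·p₁ + b·p₂ ≈ (-0.283, 0.947, -0.151); φ = arcsin(p_z) ≈ -8.70°, λ = atan2(p_y, p_x) ≈ 106.62°.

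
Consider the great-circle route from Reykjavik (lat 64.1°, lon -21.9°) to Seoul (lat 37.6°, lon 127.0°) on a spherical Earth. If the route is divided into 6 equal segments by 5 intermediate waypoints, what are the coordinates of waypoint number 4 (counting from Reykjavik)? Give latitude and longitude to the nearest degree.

≈ lat 62°, lon 115°

Write both endpoints as unit vectors p₁, p₂ with components (cos φ cos λ, cos φ sin λ, sin φ).
The central angle between the endpoints is δ = arccos(p₁·p₂) ≈ 1.316 rad (75.4°).
Interpolate at f = 4/6 with slerp weights a = sin((1−f)δ)/sin δ ≈ 0.439, b = sin(fδ)/sin δ ≈ 0.795.
p = a·p₁ + b·p₂ ≈ (-0.201, 0.431, 0.880); φ = arcsin(p_z) ≈ 61.59°, λ = atan2(p_y, p_x) ≈ 114.99°.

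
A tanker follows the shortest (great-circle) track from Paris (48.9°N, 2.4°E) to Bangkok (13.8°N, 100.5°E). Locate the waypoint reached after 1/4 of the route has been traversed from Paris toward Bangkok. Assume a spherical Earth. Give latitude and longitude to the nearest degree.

≈ (50°N, 35°E)

Convert each endpoint to a unit vector on the sphere (x = cos φ cos λ, y = cos φ sin λ, z = sin φ).
The central angle between the endpoints is δ = arccos(p₁·p₂) ≈ 1.481 rad (84.8°).
Interpolate at f = 1/4 with slerp weights a = sin((1−f)δ)/sin δ ≈ 0.900, b = sin(fδ)/sin δ ≈ 0.363.
p = a·p₁ + b·p₂ ≈ (0.527, 0.372, 0.765); φ = arcsin(p_z) ≈ 49.87°, λ = atan2(p_y, p_x) ≈ 35.21°.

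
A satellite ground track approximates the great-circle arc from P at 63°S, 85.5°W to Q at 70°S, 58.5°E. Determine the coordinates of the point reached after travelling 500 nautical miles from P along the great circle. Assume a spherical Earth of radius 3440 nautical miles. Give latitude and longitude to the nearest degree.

Write both endpoints as unit vectors p₁, p₂ with components (cos φ cos λ, cos φ sin λ, sin φ).
The central angle between the endpoints is δ = arccos(p₁·p₂) ≈ 0.779 rad (44.6°). The total great-circle distance is δ·R ≈ 0.779 × 3440 ≈ 2680 nmi, so the target fraction is f = 500/2680 ≈ 0.187.
Interpolate at f ≈ 0.187 with slerp weights a = sin((1−f)δ)/sin δ ≈ 0.843, b = sin(fδ)/sin δ ≈ 0.206.
p = a·p₁ + b·p₂ ≈ (0.067, -0.321, -0.945); φ = arcsin(p_z) ≈ -70.84°, λ = atan2(p_y, p_x) ≈ -78.24°.

≈ 71°S, 78°W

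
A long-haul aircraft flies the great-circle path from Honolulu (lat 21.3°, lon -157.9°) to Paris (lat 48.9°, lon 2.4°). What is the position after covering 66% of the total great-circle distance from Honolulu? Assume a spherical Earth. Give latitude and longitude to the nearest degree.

Convert each endpoint to a unit vector on the sphere (x = cos φ cos λ, y = cos φ sin λ, z = sin φ).
The central angle between the endpoints is δ = arccos(p₁·p₂) ≈ 1.879 rad (107.6°).
Interpolate at f = 0.66 with slerp weights a = sin((1−f)δ)/sin δ ≈ 0.626, b = sin(fδ)/sin δ ≈ 0.992.
p = a·p₁ + b·p₂ ≈ (0.112, -0.192, 0.975); φ = arcsin(p_z) ≈ 77.17°, λ = atan2(p_y, p_x) ≈ -59.79°.

≈ lat 77°, lon -60°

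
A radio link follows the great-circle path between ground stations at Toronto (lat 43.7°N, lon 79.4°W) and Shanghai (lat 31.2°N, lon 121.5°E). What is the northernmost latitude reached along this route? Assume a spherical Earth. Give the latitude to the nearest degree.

≈ 77°N

The great circle lies in the plane with unit normal n̂ = (p₁ × p₂)/|p₁ × p₂|.
Here n̂_z ≈ -0.226; the vertex latitude is φ_max = arccos|n̂_z| ≈ 76.9°.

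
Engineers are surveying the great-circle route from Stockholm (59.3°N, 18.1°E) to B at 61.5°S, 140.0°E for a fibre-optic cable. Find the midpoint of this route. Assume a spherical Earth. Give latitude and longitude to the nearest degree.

Convert each endpoint to a unit vector on the sphere (x = cos φ cos λ, y = cos φ sin λ, z = sin φ).
The central angle between the endpoints is δ = arccos(p₁·p₂) ≈ 2.656 rad (152.2°).
Interpolate at f = 1/2 with slerp weights a = sin((1−f)δ)/sin δ ≈ 2.080, b = sin(fδ)/sin δ ≈ 2.080.
p = a·p₁ + b·p₂ ≈ (0.249, 0.968, -0.039); φ = arcsin(p_z) ≈ -2.26°, λ = atan2(p_y, p_x) ≈ 75.57°.

≈ 2°S, 76°E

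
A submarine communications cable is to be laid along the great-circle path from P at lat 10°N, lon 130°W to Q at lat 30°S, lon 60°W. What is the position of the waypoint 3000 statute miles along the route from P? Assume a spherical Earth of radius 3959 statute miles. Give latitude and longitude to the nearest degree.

From cos δ = sin φ₁ sin φ₂ + cos φ₁ cos φ₂ cos Δλ, the central angle is δ ≈ 1.364 rad (78.2°). The total great-circle distance is δ·R ≈ 1.364 × 3959 ≈ 5402 mi, so the target fraction is f = 3000/5402 ≈ 0.555.
Interpolate at f ≈ 0.555 with slerp weights a = sin((1−f)δ)/sin δ ≈ 0.583, b = sin(fδ)/sin δ ≈ 0.702.
p = a·p₁ + b·p₂ ≈ (-0.065, -0.966, -0.250); φ = arcsin(p_z) ≈ -14.47°, λ = atan2(p_y, p_x) ≈ -93.83°.

≈ lat 14°S, lon 94°W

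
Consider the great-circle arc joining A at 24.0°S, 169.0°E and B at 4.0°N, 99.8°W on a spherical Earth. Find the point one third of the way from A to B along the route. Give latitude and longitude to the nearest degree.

Write both endpoints as unit vectors p₁, p₂ with components (cos φ cos λ, cos φ sin λ, sin φ).
The central angle between the endpoints is δ = arccos(p₁·p₂) ≈ 1.618 rad (92.7°).
Interpolate at f = 1/3 with slerp weights a = sin((1−f)δ)/sin δ ≈ 0.882, b = sin(fδ)/sin δ ≈ 0.514.
p = a·p₁ + b·p₂ ≈ (-0.879, -0.352, -0.323); φ = arcsin(p_z) ≈ -18.85°, λ = atan2(p_y, p_x) ≈ -158.19°.

≈ 19°S, 158°W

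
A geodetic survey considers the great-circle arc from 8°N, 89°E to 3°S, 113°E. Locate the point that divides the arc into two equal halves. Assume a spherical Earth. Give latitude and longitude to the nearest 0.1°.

≈ 2.6°N, 101.1°E

Convert each endpoint to a unit vector on the sphere (x = cos φ cos λ, y = cos φ sin λ, z = sin φ).
The central angle between the endpoints is δ = arccos(p₁·p₂) ≈ 0.460 rad (26.3°).
Interpolate at f = 1/2 with slerp weights a = sin((1−f)δ)/sin δ ≈ 0.514, b = sin(fδ)/sin δ ≈ 0.514.
p = a·p₁ + b·p₂ ≈ (-0.191, 0.980, 0.045); φ = arcsin(p_z) ≈ 2.56°, λ = atan2(p_y, p_x) ≈ 101.05°.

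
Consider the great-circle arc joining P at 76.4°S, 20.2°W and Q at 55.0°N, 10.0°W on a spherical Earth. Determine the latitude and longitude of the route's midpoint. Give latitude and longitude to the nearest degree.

≈ 11°S, 13°W

Write both endpoints as unit vectors p₁, p₂ with components (cos φ cos λ, cos φ sin λ, sin φ).
The central angle between the endpoints is δ = arccos(p₁·p₂) ≈ 2.296 rad (131.6°).
Interpolate at f = 1/2 with slerp weights a = sin((1−f)δ)/sin δ ≈ 1.219, b = sin(fδ)/sin δ ≈ 1.219.
p = a·p₁ + b·p₂ ≈ (0.957, -0.220, -0.186); φ = arcsin(p_z) ≈ -10.73°, λ = atan2(p_y, p_x) ≈ -12.96°.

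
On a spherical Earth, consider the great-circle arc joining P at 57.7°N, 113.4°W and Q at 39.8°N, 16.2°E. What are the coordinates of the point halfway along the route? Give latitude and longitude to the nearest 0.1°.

≈ 68.2°N, 27.7°W

Write both endpoints as unit vectors p₁, p₂ with components (cos φ cos λ, cos φ sin λ, sin φ).
The central angle between the endpoints is δ = arccos(p₁·p₂) ≈ 1.288 rad (73.8°).
Interpolate at f = 1/2 with slerp weights a = sin((1−f)δ)/sin δ ≈ 0.625, b = sin(fδ)/sin δ ≈ 0.625.
p = a·p₁ + b·p₂ ≈ (0.329, -0.173, 0.929); φ = arcsin(p_z) ≈ 68.22°, λ = atan2(p_y, p_x) ≈ -27.71°.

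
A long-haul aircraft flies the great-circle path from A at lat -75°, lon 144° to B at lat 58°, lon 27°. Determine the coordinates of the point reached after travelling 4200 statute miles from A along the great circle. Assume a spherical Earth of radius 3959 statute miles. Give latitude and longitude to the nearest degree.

≈ lat -29°, lon 61°

From cos δ = sin φ₁ sin φ₂ + cos φ₁ cos φ₂ cos Δλ, the central angle is δ ≈ 2.650 rad (151.8°). The total great-circle distance is δ·R ≈ 2.650 × 3959 ≈ 10490 mi, so the target fraction is f = 4200/10490 ≈ 0.400.
Interpolate at f ≈ 0.400 with slerp weights a = sin((1−f)δ)/sin δ ≈ 2.117, b = sin(fδ)/sin δ ≈ 1.848.
p = a·p₁ + b·p₂ ≈ (0.429, 0.767, -0.478); φ = arcsin(p_z) ≈ -28.53°, λ = atan2(p_y, p_x) ≈ 60.75°.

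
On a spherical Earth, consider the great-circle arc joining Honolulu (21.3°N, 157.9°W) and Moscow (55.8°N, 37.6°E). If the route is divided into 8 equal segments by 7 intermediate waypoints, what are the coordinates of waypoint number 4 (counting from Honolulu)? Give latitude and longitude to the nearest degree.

≈ (71°N, 179°W)

The haversine formula gives a central angle δ ≈ 1.776 rad (101.8°) between the endpoints.
Interpolate at f = 4/8 with slerp weights a = sin((1−f)δ)/sin δ ≈ 0.793, b = sin(fδ)/sin δ ≈ 0.793.
p = a·p₁ + b·p₂ ≈ (-0.331, -0.006, 0.944); φ = arcsin(p_z) ≈ 70.65°, λ = atan2(p_y, p_x) ≈ -178.96°.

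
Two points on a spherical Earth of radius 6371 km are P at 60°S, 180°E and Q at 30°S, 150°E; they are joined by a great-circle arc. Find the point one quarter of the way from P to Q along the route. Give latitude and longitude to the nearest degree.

Write both endpoints as unit vectors p₁, p₂ with components (cos φ cos λ, cos φ sin λ, sin φ).
The central angle between the endpoints is δ = arccos(p₁·p₂) ≈ 0.630 rad (36.1°).
Interpolate at f = 1/4 with slerp weights a = sin((1−f)δ)/sin δ ≈ 0.773, b = sin(fδ)/sin δ ≈ 0.266.
p = a·p₁ + b·p₂ ≈ (-0.586, 0.115, -0.802); φ = arcsin(p_z) ≈ -53.33°, λ = atan2(p_y, p_x) ≈ 168.87°.

≈ 53°S, 169°E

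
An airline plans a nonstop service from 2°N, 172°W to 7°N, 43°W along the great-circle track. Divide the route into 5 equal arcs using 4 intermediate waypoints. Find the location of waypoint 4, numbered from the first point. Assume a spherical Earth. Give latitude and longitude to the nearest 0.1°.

The haversine formula gives a central angle δ ≈ 2.240 rad (128.3°) between the endpoints.
Interpolate at f = 4/5 with slerp weights a = sin((1−f)δ)/sin δ ≈ 0.552, b = sin(fδ)/sin δ ≈ 1.244.
p = a·p₁ + b·p₂ ≈ (0.356, -0.919, 0.171); φ = arcsin(p_z) ≈ 9.84°, λ = atan2(p_y, p_x) ≈ -68.79°.

≈ 9.8°N, 68.8°W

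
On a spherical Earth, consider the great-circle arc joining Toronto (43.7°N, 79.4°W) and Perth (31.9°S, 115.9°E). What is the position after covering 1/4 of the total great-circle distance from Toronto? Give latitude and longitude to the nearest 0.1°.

From cos δ = sin φ₁ sin φ₂ + cos φ₁ cos φ₂ cos Δλ, the central angle is δ ≈ 2.848 rad (163.2°).
Interpolate at f = 1/4 with slerp weights a = sin((1−f)δ)/sin δ ≈ 2.915, b = sin(fδ)/sin δ ≈ 2.255.
p = a·p₁ + b·p₂ ≈ (-0.448, -0.350, 0.823); φ = arcsin(p_z) ≈ 55.34°, λ = atan2(p_y, p_x) ≈ -142.06°.

≈ 55.3°N, 142.1°W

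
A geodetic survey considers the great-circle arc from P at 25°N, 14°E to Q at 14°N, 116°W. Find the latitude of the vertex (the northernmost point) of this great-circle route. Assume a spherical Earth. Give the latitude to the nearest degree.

The great circle lies in the plane with unit normal n̂ = (p₁ × p₂)/|p₁ × p₂|.
Here n̂_z ≈ -0.760; the vertex latitude is φ_max = arccos|n̂_z| ≈ 40.5°.
Check via Clairaut: cos φ_max = |cos φ₁| · sin C = cos(25.0°)·sin(57.0°) ≈ 0.760, again giving ≈ 40.5°.

≈ 41°N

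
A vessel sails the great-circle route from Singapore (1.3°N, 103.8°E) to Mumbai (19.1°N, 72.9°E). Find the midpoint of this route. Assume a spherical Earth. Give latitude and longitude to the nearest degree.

The haversine formula gives a central angle δ ≈ 0.613 rad (35.1°) between the endpoints.
Interpolate at f = 1/2 with slerp weights a = sin((1−f)δ)/sin δ ≈ 0.524, b = sin(fδ)/sin δ ≈ 0.524.
p = a·p₁ + b·p₂ ≈ (0.021, 0.983, 0.183); φ = arcsin(p_z) ≈ 10.57°, λ = atan2(p_y, p_x) ≈ 88.80°.

≈ 11°N, 89°E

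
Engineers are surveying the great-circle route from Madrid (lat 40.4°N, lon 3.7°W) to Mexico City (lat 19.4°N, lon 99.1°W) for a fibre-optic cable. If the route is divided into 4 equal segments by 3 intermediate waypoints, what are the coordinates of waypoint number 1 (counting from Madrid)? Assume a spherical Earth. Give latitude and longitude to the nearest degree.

Write both endpoints as unit vectors p₁, p₂ with components (cos φ cos λ, cos φ sin λ, sin φ).
The central angle between the endpoints is δ = arccos(p₁·p₂) ≈ 1.423 rad (81.5°).
Interpolate at f = 1/4 with slerp weights a = sin((1−f)δ)/sin δ ≈ 0.885, b = sin(fδ)/sin δ ≈ 0.352.
p = a·p₁ + b·p₂ ≈ (0.620, -0.371, 0.691); φ = arcsin(p_z) ≈ 43.69°, λ = atan2(p_y, p_x) ≈ -30.91°.

≈ lat 44°N, lon 31°W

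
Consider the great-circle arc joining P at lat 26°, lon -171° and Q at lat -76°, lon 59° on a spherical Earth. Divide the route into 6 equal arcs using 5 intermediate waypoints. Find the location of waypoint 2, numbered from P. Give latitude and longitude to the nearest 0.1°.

≈ lat -14.6°, lon -179.8°

Write both endpoints as unit vectors p₁, p₂ with components (cos φ cos λ, cos φ sin λ, sin φ).
The central angle between the endpoints is δ = arccos(p₁·p₂) ≈ 2.171 rad (124.4°).
Interpolate at f = 2/6 with slerp weights a = sin((1−f)δ)/sin δ ≈ 1.203, b = sin(fδ)/sin δ ≈ 0.803.
p = a·p₁ + b·p₂ ≈ (-0.968, -0.003, -0.252); φ = arcsin(p_z) ≈ -14.57°, λ = atan2(p_y, p_x) ≈ -179.84°.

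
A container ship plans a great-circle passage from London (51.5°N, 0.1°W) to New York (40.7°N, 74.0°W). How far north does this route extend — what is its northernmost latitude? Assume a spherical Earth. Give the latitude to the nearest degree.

≈ 54°N

The great circle lies in the plane with unit normal n̂ = (p₁ × p₂)/|p₁ × p₂|.
Here n̂_z ≈ -0.591; the vertex latitude is φ_max = arccos|n̂_z| ≈ 53.8°.
Check via Clairaut: cos φ_max = |cos φ₁| · sin C = cos(51.5°)·sin(71.7°) ≈ 0.591, again giving ≈ 53.8°.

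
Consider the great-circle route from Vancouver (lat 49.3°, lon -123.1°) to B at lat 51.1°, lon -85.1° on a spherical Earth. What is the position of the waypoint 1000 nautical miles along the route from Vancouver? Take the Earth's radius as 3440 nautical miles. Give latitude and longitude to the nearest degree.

Write both endpoints as unit vectors p₁, p₂ with components (cos φ cos λ, cos φ sin λ, sin φ).
The central angle between the endpoints is δ = arccos(p₁·p₂) ≈ 0.421 rad (24.1°). The total great-circle distance is δ·R ≈ 0.421 × 3440 ≈ 1448 nmi, so the target fraction is f = 1000/1448 ≈ 0.691.
Interpolate at f ≈ 0.691 with slerp weights a = sin((1−f)δ)/sin δ ≈ 0.318, b = sin(fδ)/sin δ ≈ 0.701.
p = a·p₁ + b·p₂ ≈ (-0.076, -0.612, 0.787); φ = arcsin(p_z) ≈ 51.89°, λ = atan2(p_y, p_x) ≈ -97.03°.

≈ lat 52°, lon -97°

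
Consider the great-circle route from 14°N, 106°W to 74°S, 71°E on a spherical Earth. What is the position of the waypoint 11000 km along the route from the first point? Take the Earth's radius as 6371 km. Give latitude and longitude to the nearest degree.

Write both endpoints as unit vectors p₁, p₂ with components (cos φ cos λ, cos φ sin λ, sin φ).
The central angle between the endpoints is δ = arccos(p₁·p₂) ≈ 2.094 rad (120.0°). The total great-circle distance is δ·R ≈ 2.094 × 6371 ≈ 13341 km, so the target fraction is f = 11000/13341 ≈ 0.825.
Interpolate at f ≈ 0.825 with slerp weights a = sin((1−f)δ)/sin δ ≈ 0.415, b = sin(fδ)/sin δ ≈ 1.140.
p = a·p₁ + b·p₂ ≈ (-0.009, -0.090, -0.996); φ = arcsin(p_z) ≈ -84.84°, λ = atan2(p_y, p_x) ≈ -95.46°.

≈ 85°S, 95°W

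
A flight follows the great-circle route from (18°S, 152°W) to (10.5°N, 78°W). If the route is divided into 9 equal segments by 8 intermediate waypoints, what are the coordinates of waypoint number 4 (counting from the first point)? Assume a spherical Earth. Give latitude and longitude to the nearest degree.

≈ (6°S, 118°W)

Convert each endpoint to a unit vector on the sphere (x = cos φ cos λ, y = cos φ sin λ, z = sin φ).
The central angle between the endpoints is δ = arccos(p₁·p₂) ≈ 1.368 rad (78.4°).
Interpolate at f = 4/9 with slerp weights a = sin((1−f)δ)/sin δ ≈ 0.703, b = sin(fδ)/sin δ ≈ 0.583.
p = a·p₁ + b·p₂ ≈ (-0.471, -0.875, -0.111); φ = arcsin(p_z) ≈ -6.38°, λ = atan2(p_y, p_x) ≈ -118.32°.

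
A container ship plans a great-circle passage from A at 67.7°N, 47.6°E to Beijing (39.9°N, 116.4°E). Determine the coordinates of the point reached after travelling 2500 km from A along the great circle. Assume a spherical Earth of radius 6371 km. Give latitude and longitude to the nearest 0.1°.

≈ 58.5°N, 94.5°E

Convert each endpoint to a unit vector on the sphere (x = cos φ cos λ, y = cos φ sin λ, z = sin φ).
The central angle between the endpoints is δ = arccos(p₁·p₂) ≈ 0.797 rad (45.7°). The total great-circle distance is δ·R ≈ 0.797 × 6371 ≈ 5079 km, so the target fraction is f = 2500/5079 ≈ 0.492.
Interpolate at f ≈ 0.492 with slerp weights a = sin((1−f)δ)/sin δ ≈ 0.550, b = sin(fδ)/sin δ ≈ 0.535.
p = a·p₁ + b·p₂ ≈ (-0.041, 0.522, 0.852); φ = arcsin(p_z) ≈ 58.45°, λ = atan2(p_y, p_x) ≈ 94.55°.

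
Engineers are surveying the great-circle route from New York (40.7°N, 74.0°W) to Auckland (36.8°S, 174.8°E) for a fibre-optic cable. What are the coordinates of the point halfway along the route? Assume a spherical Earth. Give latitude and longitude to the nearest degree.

Write both endpoints as unit vectors p₁, p₂ with components (cos φ cos λ, cos φ sin λ, sin φ).
The central angle between the endpoints is δ = arccos(p₁·p₂) ≈ 2.227 rad (127.6°).
Interpolate at f = 1/2 with slerp weights a = sin((1−f)δ)/sin δ ≈ 1.132, b = sin(fδ)/sin δ ≈ 1.132.
p = a·p₁ + b·p₂ ≈ (-0.666, -0.743, 0.060); φ = arcsin(p_z) ≈ 3.45°, λ = atan2(p_y, p_x) ≈ -131.89°.

≈ 3°N, 132°W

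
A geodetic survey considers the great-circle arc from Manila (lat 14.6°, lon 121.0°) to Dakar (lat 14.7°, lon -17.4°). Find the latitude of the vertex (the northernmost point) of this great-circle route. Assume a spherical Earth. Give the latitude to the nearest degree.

The great circle lies in the plane with unit normal n̂ = (p₁ × p₂)/|p₁ × p₂|.
Here n̂_z ≈ -0.805; the vertex latitude is φ_max = arccos|n̂_z| ≈ 36.4°.

≈ 36°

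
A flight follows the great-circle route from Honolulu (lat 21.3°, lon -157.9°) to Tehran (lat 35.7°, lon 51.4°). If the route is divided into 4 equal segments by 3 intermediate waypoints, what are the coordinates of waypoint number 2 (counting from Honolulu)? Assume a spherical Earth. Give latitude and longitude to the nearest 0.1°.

≈ lat 64.3°, lon 141.5°

Convert each endpoint to a unit vector on the sphere (x = cos φ cos λ, y = cos φ sin λ, z = sin φ).
The central angle between the endpoints is δ = arccos(p₁·p₂) ≈ 2.035 rad (116.6°).
Interpolate at f = 2/4 with slerp weights a = sin((1−f)δ)/sin δ ≈ 0.952, b = sin(fδ)/sin δ ≈ 0.952.
p = a·p₁ + b·p₂ ≈ (-0.339, 0.270, 0.901); φ = arcsin(p_z) ≈ 64.29°, λ = atan2(p_y, p_x) ≈ 141.45°.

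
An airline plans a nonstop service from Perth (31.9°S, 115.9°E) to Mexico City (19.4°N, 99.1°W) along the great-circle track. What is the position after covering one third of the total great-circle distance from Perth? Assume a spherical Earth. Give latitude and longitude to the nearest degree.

From cos δ = sin φ₁ sin φ₂ + cos φ₁ cos φ₂ cos Δλ, the central angle is δ ≈ 2.553 rad (146.3°).
Interpolate at f = 1/3 with slerp weights a = sin((1−f)δ)/sin δ ≈ 1.785, b = sin(fδ)/sin δ ≈ 1.353.
p = a·p₁ + b·p₂ ≈ (-0.864, 0.102, -0.494); φ = arcsin(p_z) ≈ -29.57°, λ = atan2(p_y, p_x) ≈ 173.23°.

≈ 30°S, 173°E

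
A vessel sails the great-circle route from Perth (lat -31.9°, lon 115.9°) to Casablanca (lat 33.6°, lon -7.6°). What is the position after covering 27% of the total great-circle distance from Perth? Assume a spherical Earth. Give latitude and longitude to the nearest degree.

Write both endpoints as unit vectors p₁, p₂ with components (cos φ cos λ, cos φ sin λ, sin φ).
The central angle between the endpoints is δ = arccos(p₁·p₂) ≈ 2.322 rad (133.1°).
Interpolate at f = 0.27 with slerp weights a = sin((1−f)δ)/sin δ ≈ 1.358, b = sin(fδ)/sin δ ≈ 0.803.
p = a·p₁ + b·p₂ ≈ (0.159, 0.949, -0.273); φ = arcsin(p_z) ≈ -15.86°, λ = atan2(p_y, p_x) ≈ 80.46°.

≈ lat -16°, lon 80°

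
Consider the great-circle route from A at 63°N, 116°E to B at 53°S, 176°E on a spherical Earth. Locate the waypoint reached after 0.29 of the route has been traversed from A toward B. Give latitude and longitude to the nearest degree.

≈ 31°N, 142°E

Write both endpoints as unit vectors p₁, p₂ with components (cos φ cos λ, cos φ sin λ, sin φ).
The central angle between the endpoints is δ = arccos(p₁·p₂) ≈ 2.183 rad (125.1°).
Interpolate at f = 0.29 with slerp weights a = sin((1−f)δ)/sin δ ≈ 1.222, b = sin(fδ)/sin δ ≈ 0.723.
p = a·p₁ + b·p₂ ≈ (-0.677, 0.529, 0.511); φ = arcsin(p_z) ≈ 30.74°, λ = atan2(p_y, p_x) ≈ 142.01°.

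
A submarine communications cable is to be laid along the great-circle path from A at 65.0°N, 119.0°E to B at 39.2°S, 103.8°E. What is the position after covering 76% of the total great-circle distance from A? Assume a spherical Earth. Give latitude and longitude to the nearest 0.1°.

From cos δ = sin φ₁ sin φ₂ + cos φ₁ cos φ₂ cos Δλ, the central angle is δ ≈ 1.830 rad (104.9°).
Interpolate at f = 0.76 with slerp weights a = sin((1−f)δ)/sin δ ≈ 0.440, b = sin(fδ)/sin δ ≈ 1.018.
p = a·p₁ + b·p₂ ≈ (-0.278, 0.929, -0.245); φ = arcsin(p_z) ≈ -14.16°, λ = atan2(p_y, p_x) ≈ 106.68°.

≈ 14.2°S, 106.7°E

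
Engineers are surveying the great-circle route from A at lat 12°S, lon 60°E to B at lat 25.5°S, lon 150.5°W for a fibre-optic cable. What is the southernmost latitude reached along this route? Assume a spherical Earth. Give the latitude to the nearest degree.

≈ 53°S

The great circle lies in the plane with unit normal n̂ = (p₁ × p₂)/|p₁ × p₂|.
Here n̂_z ≈ +0.604; the vertex latitude is φ_max = arccos|n̂_z| ≈ 52.8°.
Check via Clairaut: cos φ_max = |cos φ₁| · sin C = cos(12.0°)·sin(141.8°) ≈ 0.604, again giving ≈ 52.8°.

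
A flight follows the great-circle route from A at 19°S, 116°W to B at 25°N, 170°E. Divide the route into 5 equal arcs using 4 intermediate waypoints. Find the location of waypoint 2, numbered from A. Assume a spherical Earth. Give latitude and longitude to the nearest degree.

≈ 1°S, 145°W

From cos δ = sin φ₁ sin φ₂ + cos φ₁ cos φ₂ cos Δλ, the central angle is δ ≈ 1.472 rad (84.3°).
Interpolate at f = 2/5 with slerp weights a = sin((1−f)δ)/sin δ ≈ 0.777, b = sin(fδ)/sin δ ≈ 0.558.
p = a·p₁ + b·p₂ ≈ (-0.820, -0.572, -0.017); φ = arcsin(p_z) ≈ -0.97°, λ = atan2(p_y, p_x) ≈ -145.10°.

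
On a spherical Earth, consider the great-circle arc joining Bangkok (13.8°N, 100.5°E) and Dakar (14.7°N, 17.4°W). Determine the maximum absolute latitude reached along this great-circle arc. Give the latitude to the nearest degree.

The great circle lies in the plane with unit normal n̂ = (p₁ × p₂)/|p₁ × p₂|.
Here n̂_z ≈ -0.897; the vertex latitude is φ_max = arccos|n̂_z| ≈ 26.2°.
Check via Clairaut: cos φ_max = |cos φ₁| · sin C = cos(13.8°)·sin(67.5°) ≈ 0.897, again giving ≈ 26.2°.

≈ 26°N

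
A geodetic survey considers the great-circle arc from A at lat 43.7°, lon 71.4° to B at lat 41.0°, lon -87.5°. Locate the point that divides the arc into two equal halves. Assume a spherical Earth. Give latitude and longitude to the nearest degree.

≈ lat 79°, lon -15°

Convert each endpoint to a unit vector on the sphere (x = cos φ cos λ, y = cos φ sin λ, z = sin φ).
The central angle between the endpoints is δ = arccos(p₁·p₂) ≈ 1.627 rad (93.2°).
Interpolate at f = 1/2 with slerp weights a = sin((1−f)δ)/sin δ ≈ 0.728, b = sin(fδ)/sin δ ≈ 0.728.
p = a·p₁ + b·p₂ ≈ (0.192, -0.050, 0.980); φ = arcsin(p_z) ≈ 78.57°, λ = atan2(p_y, p_x) ≈ -14.63°.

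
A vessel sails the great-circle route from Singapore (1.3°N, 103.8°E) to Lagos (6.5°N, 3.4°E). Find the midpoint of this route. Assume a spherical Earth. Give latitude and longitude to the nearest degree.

≈ 6°N, 54°E

From cos δ = sin φ₁ sin φ₂ + cos φ₁ cos φ₂ cos Δλ, the central angle is δ ≈ 1.748 rad (100.2°).
Interpolate at f = 1/2 with slerp weights a = sin((1−f)δ)/sin δ ≈ 0.779, b = sin(fδ)/sin δ ≈ 0.779.
p = a·p₁ + b·p₂ ≈ (0.587, 0.803, 0.106); φ = arcsin(p_z) ≈ 6.08°, λ = atan2(p_y, p_x) ≈ 53.81°.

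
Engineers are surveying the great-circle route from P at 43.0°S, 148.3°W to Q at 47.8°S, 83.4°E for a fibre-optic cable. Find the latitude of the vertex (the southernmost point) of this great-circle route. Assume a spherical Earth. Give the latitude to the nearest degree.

≈ 67°S

The great circle lies in the plane with unit normal n̂ = (p₁ × p₂)/|p₁ × p₂|.
Here n̂_z ≈ -0.394; the vertex latitude is φ_max = arccos|n̂_z| ≈ 66.8°.
Check via Clairaut: cos φ_max = |cos φ₁| · sin C = cos(43.0°)·sin(147.4°) ≈ 0.394, again giving ≈ 66.8°.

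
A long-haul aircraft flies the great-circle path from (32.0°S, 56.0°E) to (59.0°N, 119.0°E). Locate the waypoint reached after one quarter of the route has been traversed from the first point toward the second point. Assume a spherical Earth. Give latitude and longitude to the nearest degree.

≈ (8°S, 68°E)

Write both endpoints as unit vectors p₁, p₂ with components (cos φ cos λ, cos φ sin λ, sin φ).
The central angle between the endpoints is δ = arccos(p₁·p₂) ≈ 1.830 rad (104.8°).
Interpolate at f = 1/4 with slerp weights a = sin((1−f)δ)/sin δ ≈ 1.014, b = sin(fδ)/sin δ ≈ 0.457.
p = a·p₁ + b·p₂ ≈ (0.367, 0.919, -0.146); φ = arcsin(p_z) ≈ -8.38°, λ = atan2(p_y, p_x) ≈ 68.23°.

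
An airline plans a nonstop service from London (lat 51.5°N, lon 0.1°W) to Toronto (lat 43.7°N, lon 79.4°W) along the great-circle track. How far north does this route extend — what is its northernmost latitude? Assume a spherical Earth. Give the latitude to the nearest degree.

≈ 56°N

The great circle lies in the plane with unit normal n̂ = (p₁ × p₂)/|p₁ × p₂|.
Here n̂_z ≈ -0.566; the vertex latitude is φ_max = arccos|n̂_z| ≈ 55.5°.
Check via Clairaut: cos φ_max = |cos φ₁| · sin C = cos(51.5°)·sin(65.4°) ≈ 0.566, again giving ≈ 55.5°.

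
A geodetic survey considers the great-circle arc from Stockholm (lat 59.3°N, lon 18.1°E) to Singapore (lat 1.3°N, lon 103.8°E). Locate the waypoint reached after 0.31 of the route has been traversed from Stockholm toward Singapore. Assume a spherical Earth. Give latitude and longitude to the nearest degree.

≈ lat 49°N, lon 62°E

Convert each endpoint to a unit vector on the sphere (x = cos φ cos λ, y = cos φ sin λ, z = sin φ).
The central angle between the endpoints is δ = arccos(p₁·p₂) ≈ 1.513 rad (86.7°).
Interpolate at f = 0.31 with slerp weights a = sin((1−f)δ)/sin δ ≈ 0.866, b = sin(fδ)/sin δ ≈ 0.453.
p = a·p₁ + b·p₂ ≈ (0.312, 0.577, 0.755); φ = arcsin(p_z) ≈ 49.01°, λ = atan2(p_y, p_x) ≈ 61.58°.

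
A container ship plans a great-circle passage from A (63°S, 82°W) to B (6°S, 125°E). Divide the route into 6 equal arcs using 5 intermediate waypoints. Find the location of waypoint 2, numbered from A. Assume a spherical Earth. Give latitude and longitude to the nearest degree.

The haversine formula gives a central angle δ ≈ 1.885 rad (108.0°) between the endpoints.
Interpolate at f = 2/6 with slerp weights a = sin((1−f)δ)/sin δ ≈ 1.000, b = sin(fδ)/sin δ ≈ 0.618.
p = a·p₁ + b·p₂ ≈ (-0.289, 0.054, -0.956); φ = arcsin(p_z) ≈ -72.88°, λ = atan2(p_y, p_x) ≈ 169.44°.

≈ (73°S, 169°E)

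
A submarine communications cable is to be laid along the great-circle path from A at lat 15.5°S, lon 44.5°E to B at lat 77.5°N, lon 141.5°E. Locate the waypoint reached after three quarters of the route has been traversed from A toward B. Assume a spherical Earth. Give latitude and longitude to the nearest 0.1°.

The haversine formula gives a central angle δ ≈ 1.861 rad (106.6°) between the endpoints.
Interpolate at f = 3/4 with slerp weights a = sin((1−f)δ)/sin δ ≈ 0.468, b = sin(fδ)/sin δ ≈ 1.028.
p = a·p₁ + b·p₂ ≈ (0.148, 0.455, 0.878); φ = arcsin(p_z) ≈ 61.43°, λ = atan2(p_y, p_x) ≈ 72.00°.

≈ lat 61.4°N, lon 72.0°E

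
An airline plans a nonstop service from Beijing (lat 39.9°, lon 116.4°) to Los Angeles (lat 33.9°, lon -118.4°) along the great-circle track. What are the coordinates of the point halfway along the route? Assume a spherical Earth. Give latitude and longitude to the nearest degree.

Convert each endpoint to a unit vector on the sphere (x = cos φ cos λ, y = cos φ sin λ, z = sin φ).
The central angle between the endpoints is δ = arccos(p₁·p₂) ≈ 1.580 rad (90.5°).
Interpolate at f = 1/2 with slerp weights a = sin((1−f)δ)/sin δ ≈ 0.710, b = sin(fδ)/sin δ ≈ 0.710.
p = a·p₁ + b·p₂ ≈ (-0.523, -0.031, 0.852); φ = arcsin(p_z) ≈ 58.42°, λ = atan2(p_y, p_x) ≈ -176.66°.

≈ lat 58°, lon -177°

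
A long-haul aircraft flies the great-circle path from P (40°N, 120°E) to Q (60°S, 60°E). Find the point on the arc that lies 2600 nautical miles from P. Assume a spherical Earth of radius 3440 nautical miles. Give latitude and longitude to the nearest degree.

Write both endpoints as unit vectors p₁, p₂ with components (cos φ cos λ, cos φ sin λ, sin φ).
The central angle between the endpoints is δ = arccos(p₁·p₂) ≈ 1.945 rad (111.4°). The total great-circle distance is δ·R ≈ 1.945 × 3440 ≈ 6689 nmi, so the target fraction is f = 2600/6689 ≈ 0.389.
Interpolate at f ≈ 0.389 with slerp weights a = sin((1−f)δ)/sin δ ≈ 0.997, b = sin(fδ)/sin δ ≈ 0.737.
p = a·p₁ + b·p₂ ≈ (-0.198, 0.980, 0.003); φ = arcsin(p_z) ≈ 0.15°, λ = atan2(p_y, p_x) ≈ 101.40°.

≈ (0°N, 101°E)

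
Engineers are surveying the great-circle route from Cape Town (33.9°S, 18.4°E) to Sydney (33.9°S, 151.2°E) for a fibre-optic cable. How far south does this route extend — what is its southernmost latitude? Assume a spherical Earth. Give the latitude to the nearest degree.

≈ 59°S

The great circle lies in the plane with unit normal n̂ = (p₁ × p₂)/|p₁ × p₂|.
Here n̂_z ≈ +0.512; the vertex latitude is φ_max = arccos|n̂_z| ≈ 59.2°.
Check via Clairaut: cos φ_max = |cos φ₁| · sin C = cos(33.9°)·sin(141.9°) ≈ 0.512, again giving ≈ 59.2°.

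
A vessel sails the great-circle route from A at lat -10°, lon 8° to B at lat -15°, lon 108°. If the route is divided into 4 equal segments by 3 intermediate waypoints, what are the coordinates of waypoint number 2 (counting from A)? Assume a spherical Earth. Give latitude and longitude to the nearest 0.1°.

≈ lat -19.0°, lon 57.3°

Write both endpoints as unit vectors p₁, p₂ with components (cos φ cos λ, cos φ sin λ, sin φ).
The central angle between the endpoints is δ = arccos(p₁·p₂) ≈ 1.691 rad (96.9°).
Interpolate at f = 2/4 with slerp weights a = sin((1−f)δ)/sin δ ≈ 0.754, b = sin(fδ)/sin δ ≈ 0.754.
p = a·p₁ + b·p₂ ≈ (0.510, 0.796, -0.326); φ = arcsin(p_z) ≈ -19.03°, λ = atan2(p_y, p_x) ≈ 57.34°.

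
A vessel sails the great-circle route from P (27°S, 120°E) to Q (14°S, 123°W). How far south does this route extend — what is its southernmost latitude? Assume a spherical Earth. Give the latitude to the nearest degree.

≈ 37°S

The great circle lies in the plane with unit normal n̂ = (p₁ × p₂)/|p₁ × p₂|.
Here n̂_z ≈ +0.803; the vertex latitude is φ_max = arccos|n̂_z| ≈ 36.6°.
Check via Clairaut: cos φ_max = |cos φ₁| · sin C = cos(27.0°)·sin(115.7°) ≈ 0.803, again giving ≈ 36.6°.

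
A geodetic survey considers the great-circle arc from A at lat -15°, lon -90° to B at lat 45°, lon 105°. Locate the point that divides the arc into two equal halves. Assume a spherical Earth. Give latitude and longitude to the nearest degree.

Convert each endpoint to a unit vector on the sphere (x = cos φ cos λ, y = cos φ sin λ, z = sin φ).
The central angle between the endpoints is δ = arccos(p₁·p₂) ≈ 2.573 rad (147.4°).
Interpolate at f = 1/2 with slerp weights a = sin((1−f)δ)/sin δ ≈ 1.783, b = sin(fδ)/sin δ ≈ 1.783.
p = a·p₁ + b·p₂ ≈ (-0.326, -0.504, 0.799); φ = arcsin(p_z) ≈ 53.07°, λ = atan2(p_y, p_x) ≈ -122.90°.

≈ lat 53°, lon -123°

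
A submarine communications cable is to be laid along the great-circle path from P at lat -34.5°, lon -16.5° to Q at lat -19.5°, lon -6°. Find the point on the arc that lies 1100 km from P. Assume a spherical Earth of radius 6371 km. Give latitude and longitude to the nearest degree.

≈ lat -26°, lon -10°

Write both endpoints as unit vectors p₁, p₂ with components (cos φ cos λ, cos φ sin λ, sin φ).
The central angle between the endpoints is δ = arccos(p₁·p₂) ≈ 0.308 rad (17.7°). The total great-circle distance is δ·R ≈ 0.308 × 6371 ≈ 1963 km, so the target fraction is f = 1100/1963 ≈ 0.560.
Interpolate at f ≈ 0.560 with slerp weights a = sin((1−f)δ)/sin δ ≈ 0.445, b = sin(fδ)/sin δ ≈ 0.567.
p = a·p₁ + b·p₂ ≈ (0.883, -0.160, -0.441); φ = arcsin(p_z) ≈ -26.19°, λ = atan2(p_y, p_x) ≈ -10.27°.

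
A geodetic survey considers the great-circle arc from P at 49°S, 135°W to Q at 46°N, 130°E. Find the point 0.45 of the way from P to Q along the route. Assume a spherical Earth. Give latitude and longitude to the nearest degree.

≈ 7°S, 179°E

Convert each endpoint to a unit vector on the sphere (x = cos φ cos λ, y = cos φ sin λ, z = sin φ).
The central angle between the endpoints is δ = arccos(p₁·p₂) ≈ 2.193 rad (125.6°).
Interpolate at f = 0.45 with slerp weights a = sin((1−f)δ)/sin δ ≈ 1.149, b = sin(fδ)/sin δ ≈ 1.026.
p = a·p₁ + b·p₂ ≈ (-0.992, 0.013, -0.129); φ = arcsin(p_z) ≈ -7.42°, λ = atan2(p_y, p_x) ≈ 179.25°.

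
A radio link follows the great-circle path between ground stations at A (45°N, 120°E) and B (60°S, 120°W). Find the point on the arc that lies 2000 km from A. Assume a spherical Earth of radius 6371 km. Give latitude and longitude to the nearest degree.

From cos δ = sin φ₁ sin φ₂ + cos φ₁ cos φ₂ cos Δλ, the central angle is δ ≈ 2.480 rad (142.1°). The total great-circle distance is δ·R ≈ 2.480 × 6371 ≈ 15801 km, so the target fraction is f = 2000/15801 ≈ 0.127.
Interpolate at f ≈ 0.127 with slerp weights a = sin((1−f)δ)/sin δ ≈ 1.348, b = sin(fδ)/sin δ ≈ 0.503.
p = a·p₁ + b·p₂ ≈ (-0.602, 0.608, 0.518); φ = arcsin(p_z) ≈ 31.18°, λ = atan2(p_y, p_x) ≈ 134.74°.

≈ (31°N, 135°E)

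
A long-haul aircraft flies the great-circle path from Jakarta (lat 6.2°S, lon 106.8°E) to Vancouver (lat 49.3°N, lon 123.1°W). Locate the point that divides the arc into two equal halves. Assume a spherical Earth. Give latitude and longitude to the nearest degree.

Write both endpoints as unit vectors p₁, p₂ with components (cos φ cos λ, cos φ sin λ, sin φ).
The central angle between the endpoints is δ = arccos(p₁·p₂) ≈ 2.094 rad (120.0°).
Interpolate at f = 1/2 with slerp weights a = sin((1−f)δ)/sin δ ≈ 0.999, b = sin(fδ)/sin δ ≈ 0.999.
p = a·p₁ + b·p₂ ≈ (-0.643, 0.405, 0.650); φ = arcsin(p_z) ≈ 40.53°, λ = atan2(p_y, p_x) ≈ 147.78°.

≈ lat 41°N, lon 148°E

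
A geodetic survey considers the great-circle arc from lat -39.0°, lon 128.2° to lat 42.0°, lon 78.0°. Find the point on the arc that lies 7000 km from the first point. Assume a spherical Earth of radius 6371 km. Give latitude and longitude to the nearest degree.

From cos δ = sin φ₁ sin φ₂ + cos φ₁ cos φ₂ cos Δλ, the central angle is δ ≈ 1.622 rad (92.9°). The total great-circle distance is δ·R ≈ 1.622 × 6371 ≈ 10335 km, so the target fraction is f = 7000/10335 ≈ 0.677.
Interpolate at f ≈ 0.677 with slerp weights a = sin((1−f)δ)/sin δ ≈ 0.501, b = sin(fδ)/sin δ ≈ 0.892.
p = a·p₁ + b·p₂ ≈ (-0.103, 0.954, 0.282); φ = arcsin(p_z) ≈ 16.36°, λ = atan2(p_y, p_x) ≈ 96.15°.

≈ lat 16°, lon 96°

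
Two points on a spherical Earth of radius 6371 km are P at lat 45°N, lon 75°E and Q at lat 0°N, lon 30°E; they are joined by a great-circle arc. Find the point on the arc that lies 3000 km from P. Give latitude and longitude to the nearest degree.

Write both endpoints as unit vectors p₁, p₂ with components (cos φ cos λ, cos φ sin λ, sin φ).
The central angle between the endpoints is δ = arccos(p₁·p₂) ≈ 1.047 rad (60.0°). The total great-circle distance is δ·R ≈ 1.047 × 6371 ≈ 6672 km, so the target fraction is f = 3000/6672 ≈ 0.450.
Interpolate at f ≈ 0.450 with slerp weights a = sin((1−f)δ)/sin δ ≈ 0.629, b = sin(fδ)/sin δ ≈ 0.524.
p = a·p₁ + b·p₂ ≈ (0.569, 0.692, 0.445); φ = arcsin(p_z) ≈ 26.42°, λ = atan2(p_y, p_x) ≈ 50.57°.

≈ lat 26°N, lon 51°E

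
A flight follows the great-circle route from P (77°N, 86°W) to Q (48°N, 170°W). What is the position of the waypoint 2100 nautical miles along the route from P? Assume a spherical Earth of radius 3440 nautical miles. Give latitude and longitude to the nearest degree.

The haversine formula gives a central angle δ ≈ 0.738 rad (42.3°) between the endpoints. The total great-circle distance is δ·R ≈ 0.738 × 3440 ≈ 2539 nmi, so the target fraction is f = 2100/2539 ≈ 0.827.
Interpolate at f ≈ 0.827 with slerp weights a = sin((1−f)δ)/sin δ ≈ 0.189, b = sin(fδ)/sin δ ≈ 0.852.
p = a·p₁ + b·p₂ ≈ (-0.559, -0.141, 0.817); φ = arcsin(p_z) ≈ 54.82°, λ = atan2(p_y, p_x) ≈ -165.79°.

≈ (55°N, 166°W)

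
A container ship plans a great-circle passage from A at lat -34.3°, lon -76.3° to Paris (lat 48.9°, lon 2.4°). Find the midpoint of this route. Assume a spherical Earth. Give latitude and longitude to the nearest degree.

≈ lat 9°, lon -42°

Convert each endpoint to a unit vector on the sphere (x = cos φ cos λ, y = cos φ sin λ, z = sin φ).
The central angle between the endpoints is δ = arccos(p₁·p₂) ≈ 1.895 rad (108.6°).
Interpolate at f = 1/2 with slerp weights a = sin((1−f)δ)/sin δ ≈ 0.856, b = sin(fδ)/sin δ ≈ 0.856.
p = a·p₁ + b·p₂ ≈ (0.730, -0.664, 0.163); φ = arcsin(p_z) ≈ 9.37°, λ = atan2(p_y, p_x) ≈ -42.28°.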